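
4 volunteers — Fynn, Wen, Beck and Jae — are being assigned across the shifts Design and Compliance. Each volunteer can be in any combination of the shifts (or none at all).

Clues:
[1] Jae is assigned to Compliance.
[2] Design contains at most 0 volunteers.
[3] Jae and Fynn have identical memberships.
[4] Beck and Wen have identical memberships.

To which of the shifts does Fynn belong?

Fynn: Compliance

From (1): Jae ∈ Compliance.
(2): Design already has 0, so the rest are out.
(3): Fynn matches Jae: Fynn ∈ Compliance.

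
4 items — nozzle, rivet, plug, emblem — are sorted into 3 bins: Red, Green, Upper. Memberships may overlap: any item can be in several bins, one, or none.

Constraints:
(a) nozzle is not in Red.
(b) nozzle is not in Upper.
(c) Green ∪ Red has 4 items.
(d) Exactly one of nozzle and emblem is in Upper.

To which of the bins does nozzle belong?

nozzle: Green

From (a): nozzle ∉ Red.
From (b): nozzle ∉ Upper.
(d) (exactly one): emblem ∈ Upper.
Suppose nozzle ∉ Green: no assignment then satisfies all the clues, so nozzle ∈ Green.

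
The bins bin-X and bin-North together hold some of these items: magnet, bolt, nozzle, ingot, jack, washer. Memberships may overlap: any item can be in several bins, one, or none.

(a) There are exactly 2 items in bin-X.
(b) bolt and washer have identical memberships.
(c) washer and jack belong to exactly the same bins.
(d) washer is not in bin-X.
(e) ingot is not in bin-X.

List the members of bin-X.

bin-X = {magnet, nozzle}

From (d): washer ∉ bin-X.
From (e): ingot ∉ bin-X.
(b): bolt matches washer: bolt ∉ bin-X.
(c): jack matches washer: jack ∉ bin-X.
(a): only 2 candidates remain for bin-X, so all are in.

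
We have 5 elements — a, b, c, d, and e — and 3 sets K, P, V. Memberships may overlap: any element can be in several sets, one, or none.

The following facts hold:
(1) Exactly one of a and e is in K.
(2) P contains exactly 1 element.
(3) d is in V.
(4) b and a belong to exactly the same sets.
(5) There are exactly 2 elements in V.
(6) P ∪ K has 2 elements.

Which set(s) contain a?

a: none

From (3): d ∈ V.
Suppose a ∈ K: no assignment then satisfies all the clues, so a ∉ K.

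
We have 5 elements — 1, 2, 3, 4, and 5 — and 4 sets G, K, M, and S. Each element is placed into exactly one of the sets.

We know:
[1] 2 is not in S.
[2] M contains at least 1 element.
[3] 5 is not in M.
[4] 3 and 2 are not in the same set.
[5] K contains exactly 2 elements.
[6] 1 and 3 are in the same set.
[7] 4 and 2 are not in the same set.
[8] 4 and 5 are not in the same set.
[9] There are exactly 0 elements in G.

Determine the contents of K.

K = {2, 5}

From (1): 2 ∉ S.
From (3): 5 ∉ M.
(9): G already has 0, so the rest are out.
Suppose 1 ∈ K: no assignment then satisfies all the clues, so 1 ∉ K.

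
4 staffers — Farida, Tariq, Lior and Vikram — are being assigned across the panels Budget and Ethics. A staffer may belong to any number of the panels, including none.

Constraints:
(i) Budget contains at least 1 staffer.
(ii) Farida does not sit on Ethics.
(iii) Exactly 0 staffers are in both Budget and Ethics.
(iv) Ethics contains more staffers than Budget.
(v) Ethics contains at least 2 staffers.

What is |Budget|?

1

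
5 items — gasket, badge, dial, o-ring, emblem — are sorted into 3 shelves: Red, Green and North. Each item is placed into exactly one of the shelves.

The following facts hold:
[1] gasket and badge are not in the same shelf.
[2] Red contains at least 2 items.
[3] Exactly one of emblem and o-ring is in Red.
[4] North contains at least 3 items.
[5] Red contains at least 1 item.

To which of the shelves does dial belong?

dial: North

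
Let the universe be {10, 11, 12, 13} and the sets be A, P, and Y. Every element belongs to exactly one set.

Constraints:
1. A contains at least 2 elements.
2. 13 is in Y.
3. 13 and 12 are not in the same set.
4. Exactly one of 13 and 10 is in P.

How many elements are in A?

2

From (2): 13 ∈ Y.
(3): 12 ∉ Y.
(4) (exactly one): 10 ∈ P.
(1): only 2 candidates remain for A, so all are in.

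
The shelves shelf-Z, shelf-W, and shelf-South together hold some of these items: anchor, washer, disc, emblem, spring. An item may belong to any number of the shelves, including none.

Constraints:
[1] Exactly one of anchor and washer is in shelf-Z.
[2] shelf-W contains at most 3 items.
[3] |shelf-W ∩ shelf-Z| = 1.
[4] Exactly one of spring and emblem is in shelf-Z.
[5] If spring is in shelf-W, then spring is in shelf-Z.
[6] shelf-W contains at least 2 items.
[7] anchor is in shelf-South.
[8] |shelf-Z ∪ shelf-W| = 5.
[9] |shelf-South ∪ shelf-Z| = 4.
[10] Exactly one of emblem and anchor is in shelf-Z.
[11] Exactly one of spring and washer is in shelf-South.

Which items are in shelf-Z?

shelf-Z = {anchor, disc, spring}

From (7): anchor ∈ shelf-South.
Suppose anchor ∉ shelf-Z: no assignment then satisfies all the clues, so anchor ∈ shelf-Z.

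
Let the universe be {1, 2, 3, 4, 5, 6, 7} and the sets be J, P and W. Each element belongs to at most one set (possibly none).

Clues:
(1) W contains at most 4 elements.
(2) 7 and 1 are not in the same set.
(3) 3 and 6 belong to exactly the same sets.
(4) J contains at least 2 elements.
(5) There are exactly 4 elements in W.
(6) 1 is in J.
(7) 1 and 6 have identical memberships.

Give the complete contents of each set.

J = {1, 3, 6}; P = {}; W = {2, 4, 5, 7}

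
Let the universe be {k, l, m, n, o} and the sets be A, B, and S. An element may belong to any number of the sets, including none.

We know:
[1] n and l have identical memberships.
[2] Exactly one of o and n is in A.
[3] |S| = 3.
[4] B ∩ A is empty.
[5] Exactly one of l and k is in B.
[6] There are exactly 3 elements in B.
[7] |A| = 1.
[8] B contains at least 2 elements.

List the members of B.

B = {l, m, n}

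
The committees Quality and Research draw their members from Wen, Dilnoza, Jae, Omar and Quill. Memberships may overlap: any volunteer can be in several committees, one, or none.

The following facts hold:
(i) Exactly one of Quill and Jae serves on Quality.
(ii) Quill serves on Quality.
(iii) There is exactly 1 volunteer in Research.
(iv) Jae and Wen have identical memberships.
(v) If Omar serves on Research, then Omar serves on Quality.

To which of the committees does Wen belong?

Wen: none

From (ii): Quill ∈ Quality.
(i) (exactly one): Jae ∉ Quality.
(iv): Wen matches Jae: Wen ∉ Quality.
Suppose Wen ∈ Research: no assignment then satisfies all the clues, so Wen ∉ Research.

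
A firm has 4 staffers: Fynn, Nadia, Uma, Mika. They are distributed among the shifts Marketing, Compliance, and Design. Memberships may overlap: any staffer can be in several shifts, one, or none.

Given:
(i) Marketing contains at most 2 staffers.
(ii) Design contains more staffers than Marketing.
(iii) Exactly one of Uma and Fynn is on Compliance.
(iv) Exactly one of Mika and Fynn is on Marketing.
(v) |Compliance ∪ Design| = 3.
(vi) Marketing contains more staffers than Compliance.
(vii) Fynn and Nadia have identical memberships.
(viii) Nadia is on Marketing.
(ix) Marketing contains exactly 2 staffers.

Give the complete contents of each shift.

From (viii): Nadia ∈ Marketing.
(vii): Fynn matches Nadia: Fynn ∈ Marketing.
(ix): Marketing already has 2, so the rest are out.
Suppose Fynn ∈ Compliance: no assignment then satisfies all the clues, so Fynn ∉ Compliance.

Marketing = {Fynn, Nadia}; Compliance = {Uma}; Design = {Fynn, Nadia, Uma}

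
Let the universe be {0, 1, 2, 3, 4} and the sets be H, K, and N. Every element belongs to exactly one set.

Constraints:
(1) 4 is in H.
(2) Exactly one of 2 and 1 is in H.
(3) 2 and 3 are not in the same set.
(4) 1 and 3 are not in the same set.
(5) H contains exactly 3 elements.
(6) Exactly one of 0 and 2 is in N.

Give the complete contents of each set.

H = {0, 1, 4}; K = {3}; N = {2}

From (1): 4 ∈ H.
Suppose 0 ∉ H: no assignment then satisfies all the clues, so 0 ∈ H.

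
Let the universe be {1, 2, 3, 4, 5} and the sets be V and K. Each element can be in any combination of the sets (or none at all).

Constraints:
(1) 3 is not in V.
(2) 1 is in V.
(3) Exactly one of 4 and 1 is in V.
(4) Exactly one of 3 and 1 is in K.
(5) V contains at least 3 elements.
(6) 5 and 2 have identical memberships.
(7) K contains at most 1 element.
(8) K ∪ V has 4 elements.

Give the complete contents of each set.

V = {1, 2, 5}; K = {3}

From (1): 3 ∉ V.
From (2): 1 ∈ V.
(3) (exactly one): 4 ∉ V.
(5): only 3 candidates remain for V, so all are in.
Suppose 1 ∈ K: no assignment then satisfies all the clues, so 1 ∉ K.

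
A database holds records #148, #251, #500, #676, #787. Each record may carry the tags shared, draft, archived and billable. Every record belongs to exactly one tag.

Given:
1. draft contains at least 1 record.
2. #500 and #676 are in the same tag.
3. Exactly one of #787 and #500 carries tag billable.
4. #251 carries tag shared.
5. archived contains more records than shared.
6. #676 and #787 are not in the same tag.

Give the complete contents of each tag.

shared = {#251}; draft = {#148}; archived = {#500, #676}; billable = {#787}

From (4): #251 ∈ shared.
Suppose #148 ∈ shared: no assignment then satisfies all the clues, so #148 ∉ shared.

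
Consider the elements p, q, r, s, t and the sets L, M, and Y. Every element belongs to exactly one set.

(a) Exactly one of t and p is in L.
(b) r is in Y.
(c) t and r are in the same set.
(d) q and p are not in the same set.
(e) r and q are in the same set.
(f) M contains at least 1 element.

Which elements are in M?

From (b): r ∈ Y.
(c): t matches r: t ∉ L.
(c): t matches r: t ∉ M.
(c): t matches r: t ∈ Y.
(e): q matches r: q ∉ L.
(e): q matches r: q ∉ M.
(e): q matches r: q ∈ Y.
(a) (exactly one): p ∈ L.
(f): only 1 candidates remain for M, so all are in.

M = {s}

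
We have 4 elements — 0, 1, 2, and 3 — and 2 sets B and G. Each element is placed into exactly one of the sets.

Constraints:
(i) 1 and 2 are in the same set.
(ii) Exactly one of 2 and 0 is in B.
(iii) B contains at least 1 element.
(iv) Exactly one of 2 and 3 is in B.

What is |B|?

2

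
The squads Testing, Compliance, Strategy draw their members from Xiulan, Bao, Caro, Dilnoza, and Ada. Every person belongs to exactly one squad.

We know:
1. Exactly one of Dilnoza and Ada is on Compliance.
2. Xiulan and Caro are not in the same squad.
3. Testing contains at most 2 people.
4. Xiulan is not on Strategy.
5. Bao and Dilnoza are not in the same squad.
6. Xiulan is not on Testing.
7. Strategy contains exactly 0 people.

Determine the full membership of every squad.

Testing = {Caro, Dilnoza}; Compliance = {Ada, Bao, Xiulan}; Strategy = {}

From (4): Xiulan ∉ Strategy.
From (6): Xiulan ∉ Testing.
(7): Strategy already has 0, so the rest are out.
Only one squad left: Xiulan ∈ Compliance.
(2): Caro ∉ Compliance.
Only one squad left: Caro ∈ Testing.
Suppose Bao ∈ Testing: no assignment then satisfies all the clues, so Bao ∉ Testing.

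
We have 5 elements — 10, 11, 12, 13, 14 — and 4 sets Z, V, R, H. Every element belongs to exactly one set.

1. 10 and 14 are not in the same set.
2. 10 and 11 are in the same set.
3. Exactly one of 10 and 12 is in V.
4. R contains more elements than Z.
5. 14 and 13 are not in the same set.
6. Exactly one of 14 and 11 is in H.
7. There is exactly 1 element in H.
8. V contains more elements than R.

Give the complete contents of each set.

Z = {}; V = {10, 11, 13}; R = {12}; H = {14}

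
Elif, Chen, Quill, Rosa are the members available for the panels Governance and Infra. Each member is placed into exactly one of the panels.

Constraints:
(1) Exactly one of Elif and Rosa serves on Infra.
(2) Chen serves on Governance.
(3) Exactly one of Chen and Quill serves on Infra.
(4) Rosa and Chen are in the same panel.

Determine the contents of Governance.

Governance = {Chen, Rosa}

From (2): Chen ∈ Governance.
(3) (exactly one): Quill ∈ Infra.
(4): Rosa matches Chen: Rosa ∈ Governance.
(1) (exactly one): Elif ∈ Infra.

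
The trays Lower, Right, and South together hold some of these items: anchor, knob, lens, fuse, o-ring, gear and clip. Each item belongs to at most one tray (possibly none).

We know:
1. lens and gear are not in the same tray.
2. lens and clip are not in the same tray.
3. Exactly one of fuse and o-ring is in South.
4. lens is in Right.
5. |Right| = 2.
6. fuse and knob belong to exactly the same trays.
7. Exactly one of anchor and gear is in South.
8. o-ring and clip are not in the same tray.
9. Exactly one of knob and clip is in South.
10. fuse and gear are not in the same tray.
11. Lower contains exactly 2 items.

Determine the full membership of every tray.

Lower = {clip, gear}; Right = {lens, o-ring}; South = {anchor, fuse, knob}

From (4): lens ∈ Right.
(1): gear ∉ Right.
(2): clip ∉ Right.
Suppose anchor ∈ Lower: no assignment then satisfies all the clues, so anchor ∉ Lower.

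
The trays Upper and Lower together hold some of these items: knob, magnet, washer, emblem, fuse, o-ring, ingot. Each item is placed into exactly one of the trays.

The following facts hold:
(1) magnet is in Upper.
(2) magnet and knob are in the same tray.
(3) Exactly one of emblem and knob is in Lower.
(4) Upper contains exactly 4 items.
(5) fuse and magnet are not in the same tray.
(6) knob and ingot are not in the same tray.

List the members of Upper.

Upper = {knob, magnet, o-ring, washer}

From (1): magnet ∈ Upper.
(2): knob matches magnet: knob ∈ Upper.
(3) (exactly one): emblem ∈ Lower.
(5): fuse ∉ Upper.
(6): ingot ∉ Upper.
Only one tray left: fuse ∈ Lower.
Only one tray left: ingot ∈ Lower.
(4): only 4 candidates remain for Upper, so all are in.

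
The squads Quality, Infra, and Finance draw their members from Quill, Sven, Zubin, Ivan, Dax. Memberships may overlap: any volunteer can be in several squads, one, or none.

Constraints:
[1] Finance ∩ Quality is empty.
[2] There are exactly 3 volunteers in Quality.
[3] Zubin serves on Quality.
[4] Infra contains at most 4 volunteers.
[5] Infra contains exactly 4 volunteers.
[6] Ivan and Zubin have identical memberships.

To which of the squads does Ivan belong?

Ivan: Infra, Quality

From (3): Zubin ∈ Quality.
(1) (disjoint): Zubin ∉ Finance.
(6): Ivan matches Zubin: Ivan ∈ Quality.
(6): Ivan matches Zubin: Ivan ∉ Finance.
Suppose Ivan ∉ Infra: no assignment then satisfies all the clues, so Ivan ∈ Infra.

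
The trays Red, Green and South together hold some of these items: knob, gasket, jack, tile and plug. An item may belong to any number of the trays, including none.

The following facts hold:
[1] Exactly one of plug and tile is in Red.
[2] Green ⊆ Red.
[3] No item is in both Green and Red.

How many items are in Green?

0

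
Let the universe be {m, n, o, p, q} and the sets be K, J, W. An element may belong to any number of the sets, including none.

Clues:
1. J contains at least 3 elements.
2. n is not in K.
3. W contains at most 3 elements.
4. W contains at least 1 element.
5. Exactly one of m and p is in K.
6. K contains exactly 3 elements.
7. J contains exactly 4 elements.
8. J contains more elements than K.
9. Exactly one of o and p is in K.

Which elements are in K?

K = {m, o, q}

From (2): n ∉ K.
Suppose m ∉ K: no assignment then satisfies all the clues, so m ∈ K.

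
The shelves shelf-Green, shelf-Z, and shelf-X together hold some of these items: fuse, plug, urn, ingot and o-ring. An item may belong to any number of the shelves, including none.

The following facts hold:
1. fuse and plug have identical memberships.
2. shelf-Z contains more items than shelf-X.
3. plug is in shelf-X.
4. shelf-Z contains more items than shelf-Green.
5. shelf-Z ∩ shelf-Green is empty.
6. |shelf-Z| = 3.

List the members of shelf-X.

shelf-X = {fuse, plug}

From (3): plug ∈ shelf-X.
(1): fuse matches plug: fuse ∈ shelf-X.
Suppose urn ∈ shelf-X: no assignment then satisfies all the clues, so urn ∉ shelf-X.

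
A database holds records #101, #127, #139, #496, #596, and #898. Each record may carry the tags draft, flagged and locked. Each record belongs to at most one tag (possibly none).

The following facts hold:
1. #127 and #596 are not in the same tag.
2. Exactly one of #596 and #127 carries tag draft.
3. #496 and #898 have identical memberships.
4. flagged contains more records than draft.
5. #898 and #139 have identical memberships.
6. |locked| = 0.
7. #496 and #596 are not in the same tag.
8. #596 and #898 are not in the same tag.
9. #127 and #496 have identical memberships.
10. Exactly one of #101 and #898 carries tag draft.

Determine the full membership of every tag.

draft = {#101, #596}; flagged = {#127, #139, #496, #898}; locked = {}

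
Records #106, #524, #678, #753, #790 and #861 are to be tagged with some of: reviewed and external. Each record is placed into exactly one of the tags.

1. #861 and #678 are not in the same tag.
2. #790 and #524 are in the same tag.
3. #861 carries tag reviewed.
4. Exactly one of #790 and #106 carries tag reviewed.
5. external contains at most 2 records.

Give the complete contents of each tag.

From (3): #861 ∈ reviewed.
(1): #678 ∉ reviewed.
Only one tag left: #678 ∈ external.
Suppose #106 ∈ reviewed: no assignment then satisfies all the clues, so #106 ∉ reviewed.

reviewed = {#524, #753, #790, #861}; external = {#106, #678}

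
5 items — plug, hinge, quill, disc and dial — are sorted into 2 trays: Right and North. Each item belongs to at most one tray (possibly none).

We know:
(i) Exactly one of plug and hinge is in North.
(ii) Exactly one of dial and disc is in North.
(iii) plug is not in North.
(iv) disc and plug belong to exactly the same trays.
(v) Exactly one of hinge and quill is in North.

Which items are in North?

From (iii): plug ∉ North.
(i) (exactly one): hinge ∈ North.
(iv): disc matches plug: disc ∉ North.
(v) (exactly one): quill ∉ North.
(ii) (exactly one): dial ∈ North.

North = {dial, hinge}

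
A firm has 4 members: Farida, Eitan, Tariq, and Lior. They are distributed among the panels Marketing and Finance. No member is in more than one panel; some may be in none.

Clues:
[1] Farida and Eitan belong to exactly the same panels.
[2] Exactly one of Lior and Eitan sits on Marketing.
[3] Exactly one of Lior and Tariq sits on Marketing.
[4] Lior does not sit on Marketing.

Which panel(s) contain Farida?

Farida: Marketing

From (4): Lior ∉ Marketing.
(2) (exactly one): Eitan ∈ Marketing.
(3) (exactly one): Tariq ∈ Marketing.
(1): Farida matches Eitan: Farida ∈ Marketing.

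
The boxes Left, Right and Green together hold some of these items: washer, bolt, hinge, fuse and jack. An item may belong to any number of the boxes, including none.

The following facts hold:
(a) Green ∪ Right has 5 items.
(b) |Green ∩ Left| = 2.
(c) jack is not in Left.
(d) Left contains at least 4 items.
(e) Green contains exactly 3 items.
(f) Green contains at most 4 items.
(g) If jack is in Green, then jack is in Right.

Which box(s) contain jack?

jack: Green, Right

From (c): jack ∉ Left.
(d): only 4 candidates remain for Left, so all are in.
Suppose jack ∉ Right: no assignment then satisfies all the clues, so jack ∈ Right.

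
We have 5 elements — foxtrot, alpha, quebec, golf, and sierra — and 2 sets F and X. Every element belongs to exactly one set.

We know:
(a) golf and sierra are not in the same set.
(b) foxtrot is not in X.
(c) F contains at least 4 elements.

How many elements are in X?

1

From (b): foxtrot ∉ X.
Only one set left: foxtrot ∈ F.
Suppose alpha ∉ F: no assignment then satisfies all the clues, so alpha ∈ F.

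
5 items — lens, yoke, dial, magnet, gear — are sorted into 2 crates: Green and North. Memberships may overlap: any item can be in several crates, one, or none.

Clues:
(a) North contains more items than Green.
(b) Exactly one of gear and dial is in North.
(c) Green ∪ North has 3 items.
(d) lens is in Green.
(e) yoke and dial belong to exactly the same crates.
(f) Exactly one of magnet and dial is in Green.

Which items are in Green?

Green = {lens, magnet}

From (d): lens ∈ Green.
Suppose yoke ∈ Green: no assignment then satisfies all the clues, so yoke ∉ Green.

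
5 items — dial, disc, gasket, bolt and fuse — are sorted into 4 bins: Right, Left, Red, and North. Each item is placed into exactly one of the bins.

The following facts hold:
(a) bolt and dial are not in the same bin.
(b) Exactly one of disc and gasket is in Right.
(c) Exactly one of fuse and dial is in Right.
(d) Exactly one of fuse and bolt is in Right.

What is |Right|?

2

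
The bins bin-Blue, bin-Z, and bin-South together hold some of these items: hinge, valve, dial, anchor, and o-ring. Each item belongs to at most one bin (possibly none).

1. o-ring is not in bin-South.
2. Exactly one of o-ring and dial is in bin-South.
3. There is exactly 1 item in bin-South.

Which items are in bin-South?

From (1): o-ring ∉ bin-South.
(2) (exactly one): dial ∈ bin-South.
(3): bin-South already has 1, so the rest are out.

bin-South = {dial}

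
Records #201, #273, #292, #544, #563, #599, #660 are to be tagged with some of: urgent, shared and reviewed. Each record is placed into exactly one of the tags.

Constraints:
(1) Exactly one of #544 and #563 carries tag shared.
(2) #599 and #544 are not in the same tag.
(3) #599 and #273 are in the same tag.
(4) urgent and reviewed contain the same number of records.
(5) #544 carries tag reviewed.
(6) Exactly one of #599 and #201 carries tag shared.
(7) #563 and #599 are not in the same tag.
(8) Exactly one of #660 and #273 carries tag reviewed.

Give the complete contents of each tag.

From (5): #544 ∈ reviewed.
(1) (exactly one): #563 ∈ shared.
(2): #599 ∉ reviewed.
(3): #273 matches #599: #273 ∉ reviewed.
(7): #599 ∉ shared.
(8) (exactly one): #660 ∈ reviewed.
Only one tag left: #599 ∈ urgent.
(3): #273 matches #599: #273 ∈ urgent.
(6) (exactly one): #201 ∈ shared.
Suppose #292 ∈ urgent: no assignment then satisfies all the clues, so #292 ∉ urgent.

urgent = {#273, #599}; shared = {#201, #292, #563}; reviewed = {#544, #660}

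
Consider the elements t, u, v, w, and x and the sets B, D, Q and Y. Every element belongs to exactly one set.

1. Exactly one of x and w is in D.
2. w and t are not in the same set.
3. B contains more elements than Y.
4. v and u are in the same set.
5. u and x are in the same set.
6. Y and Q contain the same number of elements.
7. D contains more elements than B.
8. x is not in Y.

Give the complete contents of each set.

B = {w}; D = {t, u, v, x}; Q = {}; Y = {}

From (8): x ∉ Y.
(5): u matches x: u ∉ Y.
(4): v matches u: v ∉ Y.
Suppose t ∈ B: no assignment then satisfies all the clues, so t ∉ B.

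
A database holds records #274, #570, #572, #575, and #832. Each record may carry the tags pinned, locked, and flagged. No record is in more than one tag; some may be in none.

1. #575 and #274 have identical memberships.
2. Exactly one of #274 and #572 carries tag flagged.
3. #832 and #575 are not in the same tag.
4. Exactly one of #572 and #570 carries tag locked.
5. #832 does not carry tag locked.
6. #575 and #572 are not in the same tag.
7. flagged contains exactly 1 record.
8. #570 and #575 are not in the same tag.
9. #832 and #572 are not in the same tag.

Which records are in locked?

locked = {#570}

From (5): #832 ∉ locked.
Suppose #274 ∈ locked: no assignment then satisfies all the clues, so #274 ∉ locked.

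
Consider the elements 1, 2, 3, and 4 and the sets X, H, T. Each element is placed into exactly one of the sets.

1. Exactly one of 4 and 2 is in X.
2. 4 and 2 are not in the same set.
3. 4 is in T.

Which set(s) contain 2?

From (3): 4 ∈ T.
(1) (exactly one): 2 ∈ X.

2: X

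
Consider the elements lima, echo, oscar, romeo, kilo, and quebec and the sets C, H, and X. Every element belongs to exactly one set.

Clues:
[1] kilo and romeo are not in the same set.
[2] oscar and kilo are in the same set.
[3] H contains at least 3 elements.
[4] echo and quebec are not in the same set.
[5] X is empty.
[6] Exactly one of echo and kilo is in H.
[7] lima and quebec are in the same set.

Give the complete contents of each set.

C = {echo, romeo}; H = {kilo, lima, oscar, quebec}; X = {}

(5): X already has 0, so the rest are out.
Suppose lima ∈ C: no assignment then satisfies all the clues, so lima ∉ C.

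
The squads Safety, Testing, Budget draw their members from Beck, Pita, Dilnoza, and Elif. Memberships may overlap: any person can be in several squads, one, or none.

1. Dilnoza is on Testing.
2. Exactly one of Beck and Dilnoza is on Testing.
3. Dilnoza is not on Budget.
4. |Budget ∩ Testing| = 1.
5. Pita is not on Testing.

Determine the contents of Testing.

Testing = {Dilnoza, Elif}

From (1): Dilnoza ∈ Testing.
From (3): Dilnoza ∉ Budget.
From (5): Pita ∉ Testing.
(2) (exactly one): Beck ∉ Testing.
Suppose Elif ∉ Testing: no assignment then satisfies all the clues, so Elif ∈ Testing.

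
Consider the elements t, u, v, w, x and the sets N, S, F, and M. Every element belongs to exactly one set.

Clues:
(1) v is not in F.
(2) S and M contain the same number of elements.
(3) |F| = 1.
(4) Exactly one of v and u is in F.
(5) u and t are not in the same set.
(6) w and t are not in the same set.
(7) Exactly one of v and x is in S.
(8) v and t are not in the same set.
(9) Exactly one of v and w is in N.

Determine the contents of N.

From (1): v ∉ F.
(4) (exactly one): u ∈ F.
(5): t ∉ F.
(3): F already has 1, so the rest are out.
Suppose t ∈ N: no assignment then satisfies all the clues, so t ∉ N.

N = {w, x}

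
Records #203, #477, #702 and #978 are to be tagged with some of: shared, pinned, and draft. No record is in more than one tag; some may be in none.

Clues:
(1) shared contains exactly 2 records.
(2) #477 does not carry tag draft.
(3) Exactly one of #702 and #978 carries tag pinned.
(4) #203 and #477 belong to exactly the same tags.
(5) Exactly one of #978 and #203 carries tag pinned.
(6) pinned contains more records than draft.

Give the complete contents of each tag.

shared = {#203, #477}; pinned = {#978}; draft = {}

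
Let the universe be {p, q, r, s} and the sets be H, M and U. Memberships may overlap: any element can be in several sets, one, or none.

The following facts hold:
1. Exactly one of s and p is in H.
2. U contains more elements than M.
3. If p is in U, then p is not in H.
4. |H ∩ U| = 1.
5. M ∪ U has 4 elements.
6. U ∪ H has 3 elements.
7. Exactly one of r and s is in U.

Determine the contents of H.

H = {s}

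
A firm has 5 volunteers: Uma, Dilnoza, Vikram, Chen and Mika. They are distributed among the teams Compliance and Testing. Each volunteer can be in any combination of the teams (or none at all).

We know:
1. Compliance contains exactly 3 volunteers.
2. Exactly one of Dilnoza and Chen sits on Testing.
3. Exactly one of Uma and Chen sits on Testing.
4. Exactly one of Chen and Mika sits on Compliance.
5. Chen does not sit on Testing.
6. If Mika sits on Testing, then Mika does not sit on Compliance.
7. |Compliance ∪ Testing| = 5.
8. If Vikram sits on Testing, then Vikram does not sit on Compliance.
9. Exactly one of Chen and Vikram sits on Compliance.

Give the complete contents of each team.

Compliance = {Chen, Dilnoza, Uma}; Testing = {Dilnoza, Mika, Uma, Vikram}

From (5): Chen ∉ Testing.
(2) (exactly one): Dilnoza ∈ Testing.
(3) (exactly one): Uma ∈ Testing.
Suppose Uma ∉ Compliance: no assignment then satisfies all the clues, so Uma ∈ Compliance.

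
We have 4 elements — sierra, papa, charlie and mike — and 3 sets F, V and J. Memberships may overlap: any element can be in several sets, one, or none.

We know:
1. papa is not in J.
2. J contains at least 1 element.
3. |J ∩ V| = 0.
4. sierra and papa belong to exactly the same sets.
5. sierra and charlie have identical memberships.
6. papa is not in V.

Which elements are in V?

From (1): papa ∉ J.
From (6): papa ∉ V.
(4): sierra matches papa: sierra ∉ V.
(4): sierra matches papa: sierra ∉ J.
(5): charlie matches sierra: charlie ∉ V.
(5): charlie matches sierra: charlie ∉ J.
(2): only 1 candidates remain for J, so all are in.
Suppose mike ∈ V: no assignment then satisfies all the clues, so mike ∉ V.

V = {}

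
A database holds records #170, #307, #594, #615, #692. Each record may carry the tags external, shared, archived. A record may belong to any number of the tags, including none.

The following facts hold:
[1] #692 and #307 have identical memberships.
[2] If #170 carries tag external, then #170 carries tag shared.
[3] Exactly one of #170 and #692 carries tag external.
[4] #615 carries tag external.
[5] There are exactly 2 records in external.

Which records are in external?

From (4): #615 ∈ external.
Suppose #170 ∉ external: no assignment then satisfies all the clues, so #170 ∈ external.

external = {#170, #615}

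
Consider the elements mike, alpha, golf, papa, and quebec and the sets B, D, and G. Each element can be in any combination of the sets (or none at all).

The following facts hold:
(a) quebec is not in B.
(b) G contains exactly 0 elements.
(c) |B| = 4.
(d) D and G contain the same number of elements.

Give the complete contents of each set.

B = {alpha, golf, mike, papa}; D = {}; G = {}

From (a): quebec ∉ B.
(b): G already has 0, so the rest are out.
(c): only 4 candidates remain for B, so all are in.
Suppose mike ∈ D: no assignment then satisfies all the clues, so mike ∉ D.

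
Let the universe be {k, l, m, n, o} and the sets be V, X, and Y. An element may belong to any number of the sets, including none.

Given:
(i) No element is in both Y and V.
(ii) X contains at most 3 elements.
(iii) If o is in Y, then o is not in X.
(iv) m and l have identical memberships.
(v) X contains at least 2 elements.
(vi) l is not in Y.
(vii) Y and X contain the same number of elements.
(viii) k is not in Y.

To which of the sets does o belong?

o: Y

From (vi): l ∉ Y.
From (viii): k ∉ Y.
(iv): m matches l: m ∉ Y.
Suppose o ∈ V: no assignment then satisfies all the clues, so o ∉ V.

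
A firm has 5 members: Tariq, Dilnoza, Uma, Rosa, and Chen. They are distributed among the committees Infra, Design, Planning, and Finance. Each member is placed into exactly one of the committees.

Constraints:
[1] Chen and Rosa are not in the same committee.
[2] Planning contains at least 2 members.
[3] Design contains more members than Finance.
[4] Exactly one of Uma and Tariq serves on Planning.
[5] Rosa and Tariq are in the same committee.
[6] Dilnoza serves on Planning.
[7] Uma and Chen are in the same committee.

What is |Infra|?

0

From (6): Dilnoza ∈ Planning.
Suppose Tariq ∈ Infra: no assignment then satisfies all the clues, so Tariq ∉ Infra.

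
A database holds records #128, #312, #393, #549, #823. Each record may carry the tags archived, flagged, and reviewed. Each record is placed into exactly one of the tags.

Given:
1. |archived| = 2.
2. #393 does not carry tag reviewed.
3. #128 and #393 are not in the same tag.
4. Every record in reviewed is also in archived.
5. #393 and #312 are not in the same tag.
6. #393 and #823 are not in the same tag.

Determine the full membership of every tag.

From (2): #393 ∉ reviewed.
Suppose #128 ∈ archived: no assignment then satisfies all the clues, so #128 ∉ archived.

archived = {#393, #549}; flagged = {#128, #312, #823}; reviewed = {}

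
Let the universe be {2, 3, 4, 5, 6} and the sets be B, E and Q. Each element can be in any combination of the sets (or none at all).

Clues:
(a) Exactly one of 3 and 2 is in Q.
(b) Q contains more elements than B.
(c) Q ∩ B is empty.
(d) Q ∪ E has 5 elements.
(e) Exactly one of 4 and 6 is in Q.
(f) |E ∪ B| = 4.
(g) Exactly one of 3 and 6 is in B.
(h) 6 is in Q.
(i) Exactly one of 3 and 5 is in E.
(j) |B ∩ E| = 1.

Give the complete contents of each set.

From (h): 6 ∈ Q.
(c) (disjoint): 6 ∉ B.
(e) (exactly one): 4 ∉ Q.
(g) (exactly one): 3 ∈ B.
(c) (disjoint): 3 ∉ Q.
(a) (exactly one): 2 ∈ Q.
(c) (disjoint): 2 ∉ B.
Suppose 2 ∉ E: no assignment then satisfies all the clues, so 2 ∈ E.

B = {3}; E = {2, 3, 4, 6}; Q = {2, 5, 6}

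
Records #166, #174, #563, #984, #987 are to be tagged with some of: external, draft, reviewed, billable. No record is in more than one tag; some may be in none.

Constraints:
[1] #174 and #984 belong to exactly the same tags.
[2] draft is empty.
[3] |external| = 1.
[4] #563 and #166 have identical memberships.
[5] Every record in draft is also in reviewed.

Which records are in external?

external = {#987}

(2): draft already has 0, so the rest are out.
Suppose #166 ∈ external: no assignment then satisfies all the clues, so #166 ∉ external.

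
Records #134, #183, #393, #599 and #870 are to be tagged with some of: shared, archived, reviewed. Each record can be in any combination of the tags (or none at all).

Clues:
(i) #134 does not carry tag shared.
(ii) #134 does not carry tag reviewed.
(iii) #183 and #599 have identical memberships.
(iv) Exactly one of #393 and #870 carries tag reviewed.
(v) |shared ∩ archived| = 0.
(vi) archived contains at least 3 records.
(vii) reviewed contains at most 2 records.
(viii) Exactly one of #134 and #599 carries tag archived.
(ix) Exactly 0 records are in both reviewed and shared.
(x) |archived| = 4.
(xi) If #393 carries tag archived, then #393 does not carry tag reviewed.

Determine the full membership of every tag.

shared = {}; archived = {#183, #393, #599, #870}; reviewed = {#870}

From (i): #134 ∉ shared.
From (ii): #134 ∉ reviewed.
Suppose #134 ∈ archived: no assignment then satisfies all the clues, so #134 ∉ archived.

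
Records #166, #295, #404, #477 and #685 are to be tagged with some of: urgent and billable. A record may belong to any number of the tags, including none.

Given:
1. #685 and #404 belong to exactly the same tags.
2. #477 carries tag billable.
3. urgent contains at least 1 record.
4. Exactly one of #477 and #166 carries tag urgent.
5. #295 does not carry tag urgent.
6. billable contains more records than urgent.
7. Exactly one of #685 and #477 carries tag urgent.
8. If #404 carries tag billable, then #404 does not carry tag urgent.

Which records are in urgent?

urgent = {#477}

From (2): #477 ∈ billable.
From (5): #295 ∉ urgent.
Suppose #166 ∈ urgent: no assignment then satisfies all the clues, so #166 ∉ urgent.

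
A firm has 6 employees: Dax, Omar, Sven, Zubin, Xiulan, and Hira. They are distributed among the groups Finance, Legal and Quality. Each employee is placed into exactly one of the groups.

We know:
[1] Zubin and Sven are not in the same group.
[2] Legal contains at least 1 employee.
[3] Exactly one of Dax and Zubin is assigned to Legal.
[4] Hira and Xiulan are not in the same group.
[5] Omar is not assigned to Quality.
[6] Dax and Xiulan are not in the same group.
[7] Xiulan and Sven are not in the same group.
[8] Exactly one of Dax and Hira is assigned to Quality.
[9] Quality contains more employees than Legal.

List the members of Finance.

Finance = {Omar, Xiulan, Zubin}

From (5): Omar ∉ Quality.
Suppose Dax ∈ Finance: no assignment then satisfies all the clues, so Dax ∉ Finance.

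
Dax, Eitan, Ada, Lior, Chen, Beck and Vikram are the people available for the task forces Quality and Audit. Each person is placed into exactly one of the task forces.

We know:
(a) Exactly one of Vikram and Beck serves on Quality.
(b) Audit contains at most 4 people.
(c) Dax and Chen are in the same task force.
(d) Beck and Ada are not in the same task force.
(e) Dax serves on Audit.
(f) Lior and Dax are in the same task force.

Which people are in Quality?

Quality = {Ada, Eitan, Vikram}

From (e): Dax ∈ Audit.
(c): Chen matches Dax: Chen ∉ Quality.
(c): Chen matches Dax: Chen ∈ Audit.
(f): Lior matches Dax: Lior ∉ Quality.
(f): Lior matches Dax: Lior ∈ Audit.
Suppose Eitan ∉ Quality: no assignment then satisfies all the clues, so Eitan ∈ Quality.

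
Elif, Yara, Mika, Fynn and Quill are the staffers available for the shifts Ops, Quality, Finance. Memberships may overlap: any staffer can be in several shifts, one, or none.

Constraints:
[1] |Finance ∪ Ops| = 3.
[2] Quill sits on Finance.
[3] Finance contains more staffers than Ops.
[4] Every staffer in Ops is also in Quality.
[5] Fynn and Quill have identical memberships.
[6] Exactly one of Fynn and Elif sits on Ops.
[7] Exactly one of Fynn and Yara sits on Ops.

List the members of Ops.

Ops = {Fynn, Quill}

From (2): Quill ∈ Finance.
(5): Fynn matches Quill: Fynn ∈ Finance.
Suppose Elif ∈ Ops: no assignment then satisfies all the clues, so Elif ∉ Ops.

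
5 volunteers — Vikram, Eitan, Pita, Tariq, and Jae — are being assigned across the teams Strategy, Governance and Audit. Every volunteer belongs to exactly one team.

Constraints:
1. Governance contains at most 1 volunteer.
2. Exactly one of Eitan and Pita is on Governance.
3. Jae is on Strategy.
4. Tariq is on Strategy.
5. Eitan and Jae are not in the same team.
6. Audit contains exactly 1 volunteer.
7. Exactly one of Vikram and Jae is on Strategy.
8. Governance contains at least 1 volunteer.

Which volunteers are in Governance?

From (3): Jae ∈ Strategy.
From (4): Tariq ∈ Strategy.
(5): Eitan ∉ Strategy.
(7) (exactly one): Vikram ∉ Strategy.
Suppose Vikram ∈ Governance: no assignment then satisfies all the clues, so Vikram ∉ Governance.

Governance = {Eitan}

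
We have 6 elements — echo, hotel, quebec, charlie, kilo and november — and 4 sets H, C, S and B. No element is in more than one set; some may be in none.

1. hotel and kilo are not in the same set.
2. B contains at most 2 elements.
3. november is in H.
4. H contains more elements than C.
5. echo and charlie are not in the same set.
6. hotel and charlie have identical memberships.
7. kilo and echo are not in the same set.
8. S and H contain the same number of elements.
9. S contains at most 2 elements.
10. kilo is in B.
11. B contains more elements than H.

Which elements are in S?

S = {echo}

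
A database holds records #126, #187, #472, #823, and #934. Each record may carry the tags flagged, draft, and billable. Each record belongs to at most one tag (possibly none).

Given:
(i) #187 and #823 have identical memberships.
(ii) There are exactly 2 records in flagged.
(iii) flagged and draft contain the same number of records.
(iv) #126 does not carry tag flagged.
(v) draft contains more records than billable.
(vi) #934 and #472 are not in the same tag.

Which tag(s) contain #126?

#126: draft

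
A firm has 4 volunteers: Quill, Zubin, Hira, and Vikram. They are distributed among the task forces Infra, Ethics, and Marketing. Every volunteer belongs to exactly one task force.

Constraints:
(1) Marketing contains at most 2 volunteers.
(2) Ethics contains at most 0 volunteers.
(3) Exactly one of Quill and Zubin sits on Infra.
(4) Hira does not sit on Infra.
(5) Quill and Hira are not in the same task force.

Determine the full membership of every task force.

From (4): Hira ∉ Infra.
(2): Ethics already has 0, so the rest are out.
Only one task force left: Hira ∈ Marketing.
(5): Quill ∉ Marketing.
Only one task force left: Quill ∈ Infra.
(3) (exactly one): Zubin ∉ Infra.
Only one task force left: Zubin ∈ Marketing.
(1): Marketing already has 2, so the rest are out.
Only one task force left: Vikram ∈ Infra.

Infra = {Quill, Vikram}; Ethics = {}; Marketing = {Hira, Zubin}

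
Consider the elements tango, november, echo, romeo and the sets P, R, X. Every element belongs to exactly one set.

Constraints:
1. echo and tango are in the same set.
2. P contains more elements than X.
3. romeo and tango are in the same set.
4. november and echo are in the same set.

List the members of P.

P = {echo, november, romeo, tango}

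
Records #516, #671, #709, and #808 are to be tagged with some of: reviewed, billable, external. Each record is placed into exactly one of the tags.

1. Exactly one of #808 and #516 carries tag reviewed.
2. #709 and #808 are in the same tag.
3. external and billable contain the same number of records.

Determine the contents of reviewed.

reviewed = {#709, #808}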